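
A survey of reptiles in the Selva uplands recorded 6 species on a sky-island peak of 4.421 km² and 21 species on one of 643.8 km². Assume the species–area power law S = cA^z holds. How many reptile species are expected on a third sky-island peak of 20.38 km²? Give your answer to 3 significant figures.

8.81

z = ln(21/6) / ln(643.8/4.421) = 1.2528 / 4.9810 = 0.2515
c = 6 / 4.421^0.2515 = 6 / 1.453 = 4.129
S₃ = 4.129 × 20.38^0.2515 = 4.129 × 2.134 ≈ 8.812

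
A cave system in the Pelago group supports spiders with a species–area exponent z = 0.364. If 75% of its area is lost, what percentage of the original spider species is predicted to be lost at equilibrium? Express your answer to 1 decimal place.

39.6%

S_new/S_old = (A_new/A_old)^z = 0.25^0.364
= exp(0.364 × ln 0.25) = exp(0.364 × -1.3863) = exp(-0.5046) ≈ 0.6037
Fraction lost = 1 − 0.6037 = 0.3963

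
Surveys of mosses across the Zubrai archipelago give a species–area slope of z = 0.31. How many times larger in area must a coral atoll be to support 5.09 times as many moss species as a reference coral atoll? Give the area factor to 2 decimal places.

190.43

(A₂/A₁)^0.31 = 5.09, so A₂/A₁ = 5.09^(1/0.31) = 5.09^3.226
ln(A₂/A₁) = ln 5.09 / 0.31 = 1.6273 / 0.31 = 5.2493
A₂/A₁ = e^5.2493 ≈ 190.4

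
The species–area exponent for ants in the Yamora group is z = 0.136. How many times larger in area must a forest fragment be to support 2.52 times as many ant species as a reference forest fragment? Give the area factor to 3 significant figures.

894

(A₂/A₁)^0.136 = 2.52, so A₂/A₁ = 2.52^(1/0.136) = 2.52^7.353
ln(A₂/A₁) = ln 2.52 / 0.136 = 0.9243 / 0.136 = 6.7960
A₂/A₁ = e^6.7960 ≈ 894.3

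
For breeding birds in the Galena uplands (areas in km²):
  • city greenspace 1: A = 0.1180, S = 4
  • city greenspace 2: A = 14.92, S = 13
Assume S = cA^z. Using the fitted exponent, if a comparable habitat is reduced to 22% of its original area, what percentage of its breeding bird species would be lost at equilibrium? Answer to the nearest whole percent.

31%

z = ln(13/4) / ln(14.92/0.118) = 1.1787 / 4.8398 = 0.2435
S_new/S_old = (A_new/A_old)^z = 0.22^0.2435 = exp(0.2435 × -1.5141) = 0.6916
Fraction lost = 1 − 0.6916 = 0.3084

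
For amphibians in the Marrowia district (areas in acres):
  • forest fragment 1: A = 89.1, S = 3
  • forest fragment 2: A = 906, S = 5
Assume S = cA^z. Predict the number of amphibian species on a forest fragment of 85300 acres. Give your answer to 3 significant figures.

z = ln(5/3) / ln(906/89.1) = 0.5108 / 2.3193 = 0.2203
c = 3 / 89.1^0.2203 = 3 / 2.688 = 1.116
S₃ = 1.116 × 85300^0.2203 = 1.116 × 12.19 ≈ 13.61

13.6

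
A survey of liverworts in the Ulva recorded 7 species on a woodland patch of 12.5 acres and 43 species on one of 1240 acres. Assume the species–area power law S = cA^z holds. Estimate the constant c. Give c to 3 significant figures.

2.58

z = ln(S₂/S₁) / ln(A₂/A₁) = ln(43/7) / ln(1240/12.5) = 1.8153 / 4.5971 = 0.3949
c = S₁ / A₁^z = 7 / 12.5^0.3949 = 7 / 2.711 = 2.582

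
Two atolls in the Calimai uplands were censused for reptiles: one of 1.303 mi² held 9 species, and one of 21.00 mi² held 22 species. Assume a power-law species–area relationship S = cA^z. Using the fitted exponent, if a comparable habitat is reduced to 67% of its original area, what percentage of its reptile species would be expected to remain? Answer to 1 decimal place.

87.9%

z = ln(22/9) / ln(21/1.303) = 0.8938 / 2.7799 = 0.3215
S_new/S_old = (A_new/A_old)^z = 0.67^0.3215 = exp(0.3215 × -0.4005) = 0.8792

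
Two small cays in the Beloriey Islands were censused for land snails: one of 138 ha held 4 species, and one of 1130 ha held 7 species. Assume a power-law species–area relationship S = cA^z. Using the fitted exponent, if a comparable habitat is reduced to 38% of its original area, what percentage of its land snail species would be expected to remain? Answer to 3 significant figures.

z = ln(7/4) / ln(1130/138) = 0.5596 / 2.1027 = 0.2661
S_new/S_old = (A_new/A_old)^z = 0.38^0.2661 = exp(0.2661 × -0.9676) = 0.773

77.3%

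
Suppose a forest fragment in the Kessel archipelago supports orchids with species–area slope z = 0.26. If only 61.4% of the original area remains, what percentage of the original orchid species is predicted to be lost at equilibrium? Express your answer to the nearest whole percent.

12%

S_new/S_old = (A_new/A_old)^z = 0.614^0.26
= exp(0.26 × ln 0.614) = exp(0.26 × -0.4878) = exp(-0.1268) ≈ 0.8809
Fraction lost = 1 − 0.8809 = 0.1191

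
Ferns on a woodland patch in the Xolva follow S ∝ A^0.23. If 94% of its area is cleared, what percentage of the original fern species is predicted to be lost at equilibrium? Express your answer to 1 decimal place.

47.6%

S_new/S_old = (A_new/A_old)^z = 0.06^0.23
= exp(0.23 × ln 0.06) = exp(0.23 × -2.8134) = exp(-0.6471) ≈ 0.5236
Fraction lost = 1 − 0.5236 = 0.4764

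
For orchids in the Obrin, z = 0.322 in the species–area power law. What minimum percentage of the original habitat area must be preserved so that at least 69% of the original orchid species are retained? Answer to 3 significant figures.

Need (A_new/A_old)^0.322 = 0.69, so A_new/A_old = 0.69^(1/0.322) = 0.69^3.106
ln(A_new/A_old) = ln 0.69 / 0.322 = -0.3711 / 0.322 = -1.1524
A_new/A_old = e^-1.1524 ≈ 0.3159

31.6%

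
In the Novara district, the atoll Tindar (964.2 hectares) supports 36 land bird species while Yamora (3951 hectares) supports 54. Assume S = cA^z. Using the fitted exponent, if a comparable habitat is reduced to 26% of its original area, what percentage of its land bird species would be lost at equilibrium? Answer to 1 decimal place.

z = ln(54/36) / ln(3951/964.2) = 0.4055 / 1.4104 = 0.2875
S_new/S_old = (A_new/A_old)^z = 0.26^0.2875 = exp(0.2875 × -1.3471) = 0.6789
Fraction lost = 1 − 0.6789 = 0.3211

32.1%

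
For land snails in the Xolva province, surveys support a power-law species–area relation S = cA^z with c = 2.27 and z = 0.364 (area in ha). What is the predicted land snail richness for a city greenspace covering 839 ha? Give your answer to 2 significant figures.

26

S = 2.27 × 839^0.364
ln S = ln 2.27 + 0.364 × ln 839 = 0.8198 + 0.364 × 6.7322 = 3.2703
S = e^3.2703 ≈ 26.32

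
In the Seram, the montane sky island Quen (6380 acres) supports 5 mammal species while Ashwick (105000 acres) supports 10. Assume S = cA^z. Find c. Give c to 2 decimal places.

0.57

z = ln(S₂/S₁) / ln(A₂/A₁) = ln(10/5) / ln(105000/6380) = 0.6931 / 2.8008 = 0.2475
c = S₁ / A₁^z = 5 / 6380^0.2475 = 5 / 8.742 = 0.5719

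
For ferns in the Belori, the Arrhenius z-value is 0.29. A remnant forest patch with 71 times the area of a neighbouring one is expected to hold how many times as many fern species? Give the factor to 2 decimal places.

S₂/S₁ = (A₂/A₁)^z = 71^0.29
ln(S₂/S₁) = 0.29 × ln 71 = 0.29 × 4.2627 = 1.2362
S₂/S₁ = e^1.2362 ≈ 3.442

3.44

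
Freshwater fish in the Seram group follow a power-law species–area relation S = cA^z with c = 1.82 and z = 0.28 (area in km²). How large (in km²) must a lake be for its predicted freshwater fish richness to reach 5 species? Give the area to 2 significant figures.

37 km²

5 = 1.82 × A^0.28  ⇒  A^0.28 = 5/1.82 = 2.747
ln A = ln(2.747) / 0.28 = 1.0106 / 0.28 = 3.6093
A = e^3.6093 ≈ 36.94 km²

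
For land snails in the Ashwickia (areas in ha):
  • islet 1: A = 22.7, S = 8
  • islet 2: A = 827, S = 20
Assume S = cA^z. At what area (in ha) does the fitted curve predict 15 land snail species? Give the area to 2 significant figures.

270 ha

z = ln(20/8) / ln(827/22.7) = 0.9163 / 3.5954 = 0.2548
c = 8 / 22.7^0.2548 = 8 / 2.216 = 3.61
A = (15/3.61)^(1/0.2548) ⇒ ln A = ln(4.155)/0.2548 = 5.5890
A = e^5.5890 ≈ 267.5 ha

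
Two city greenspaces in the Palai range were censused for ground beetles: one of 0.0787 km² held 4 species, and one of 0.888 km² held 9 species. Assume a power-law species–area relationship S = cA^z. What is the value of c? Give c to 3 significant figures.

9.36

z = ln(S₂/S₁) / ln(A₂/A₁) = ln(9/4) / ln(0.888/0.0787) = 0.8109 / 2.4233 = 0.3346
c = S₁ / A₁^z = 4 / 0.0787^0.3346 = 4 / 0.4271 = 9.365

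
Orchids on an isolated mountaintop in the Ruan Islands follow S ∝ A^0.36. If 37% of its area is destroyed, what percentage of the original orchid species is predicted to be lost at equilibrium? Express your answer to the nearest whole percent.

15%

S_new/S_old = (A_new/A_old)^z = 0.63^0.36
= exp(0.36 × ln 0.63) = exp(0.36 × -0.4620) = exp(-0.1663) ≈ 0.8468
Fraction lost = 1 − 0.8468 = 0.1532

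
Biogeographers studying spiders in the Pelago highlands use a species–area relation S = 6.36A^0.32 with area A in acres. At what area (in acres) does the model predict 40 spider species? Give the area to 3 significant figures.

40 = 6.36 × A^0.32  ⇒  A^0.32 = 40/6.36 = 6.289
ln A = ln(6.289) / 0.32 = 1.8389 / 0.32 = 5.7464
A = e^5.7464 ≈ 313.1 acres

313 acres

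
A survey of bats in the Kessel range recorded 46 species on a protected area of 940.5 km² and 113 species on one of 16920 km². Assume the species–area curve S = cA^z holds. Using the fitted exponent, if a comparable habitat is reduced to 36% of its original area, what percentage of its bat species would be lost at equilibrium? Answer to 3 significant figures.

27.2%

z = ln(113/46) / ln(16920/940.5) = 0.8987 / 2.8898 = 0.3110
S_new/S_old = (A_new/A_old)^z = 0.36^0.3110 = exp(0.3110 × -1.0217) = 0.7278
Fraction lost = 1 − 0.7278 = 0.2722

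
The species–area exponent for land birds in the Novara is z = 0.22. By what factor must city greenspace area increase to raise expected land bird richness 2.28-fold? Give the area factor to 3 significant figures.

42.4

(A₂/A₁)^0.22 = 2.28, so A₂/A₁ = 2.28^(1/0.22) = 2.28^4.545
ln(A₂/A₁) = ln 2.28 / 0.22 = 0.8242 / 0.22 = 3.7463
A₂/A₁ = e^3.7463 ≈ 42.36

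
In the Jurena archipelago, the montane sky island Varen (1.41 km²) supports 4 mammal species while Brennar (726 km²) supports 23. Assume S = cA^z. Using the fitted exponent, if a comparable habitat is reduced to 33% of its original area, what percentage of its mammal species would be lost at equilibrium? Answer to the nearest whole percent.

27%

z = ln(23/4) / ln(726/1.41) = 1.7492 / 6.2440 = 0.2801
S_new/S_old = (A_new/A_old)^z = 0.33^0.2801 = exp(0.2801 × -1.1087) = 0.733
Fraction lost = 1 − 0.733 = 0.267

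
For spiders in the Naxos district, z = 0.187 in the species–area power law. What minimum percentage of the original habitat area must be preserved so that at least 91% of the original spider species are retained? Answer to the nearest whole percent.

60%

Need (A_new/A_old)^0.187 = 0.91, so A_new/A_old = 0.91^(1/0.187) = 0.91^5.348
ln(A_new/A_old) = ln 0.91 / 0.187 = -0.0943 / 0.187 = -0.5043
A_new/A_old = e^-0.5043 ≈ 0.6039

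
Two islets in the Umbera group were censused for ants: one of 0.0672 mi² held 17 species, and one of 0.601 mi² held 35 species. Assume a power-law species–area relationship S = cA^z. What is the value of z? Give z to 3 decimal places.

0.330

Taking logs: ln S = ln c + z ln A, so z = (ln S₂ − ln S₁)/(ln A₂ − ln A₁).
z = ln(35/17) / ln(0.601/0.0672) = ln(2.059) / ln(8.943) = 0.7221 / 2.1909 = 0.3296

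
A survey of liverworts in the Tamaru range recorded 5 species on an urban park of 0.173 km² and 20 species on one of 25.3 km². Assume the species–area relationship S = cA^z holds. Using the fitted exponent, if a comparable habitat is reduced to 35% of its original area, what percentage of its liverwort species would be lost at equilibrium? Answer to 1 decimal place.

z = ln(20/5) / ln(25.3/0.173) = 1.3863 / 4.9853 = 0.2781
S_new/S_old = (A_new/A_old)^z = 0.35^0.2781 = exp(0.2781 × -1.0498) = 0.7468
Fraction lost = 1 − 0.7468 = 0.2532

25.3%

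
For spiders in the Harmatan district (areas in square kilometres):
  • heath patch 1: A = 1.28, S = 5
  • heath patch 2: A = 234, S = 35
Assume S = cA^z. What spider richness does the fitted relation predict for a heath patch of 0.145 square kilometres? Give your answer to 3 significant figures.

z = ln(35/5) / ln(234/1.28) = 1.9459 / 5.2085 = 0.3736
c = 5 / 1.28^0.3736 = 5 / 1.097 = 4.559
S₃ = 4.559 × 0.145^0.3736 = 4.559 × 0.4861 ≈ 2.216

2.22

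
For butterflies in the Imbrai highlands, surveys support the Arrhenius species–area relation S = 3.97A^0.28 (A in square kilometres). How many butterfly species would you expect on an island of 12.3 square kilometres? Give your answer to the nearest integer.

S = 3.97 × 12.3^0.28 = 3.97 × 2.019 ≈ 8.016

8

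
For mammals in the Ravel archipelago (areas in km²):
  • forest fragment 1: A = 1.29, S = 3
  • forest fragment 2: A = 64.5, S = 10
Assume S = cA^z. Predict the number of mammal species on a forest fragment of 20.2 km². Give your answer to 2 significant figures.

z = ln(10/3) / ln(64.5/1.29) = 1.2040 / 3.9120 = 0.3078
c = 3 / 1.29^0.3078 = 3 / 1.082 = 2.774
S₃ = 2.774 × 20.2^0.3078 = 2.774 × 2.522 ≈ 6.996

7.0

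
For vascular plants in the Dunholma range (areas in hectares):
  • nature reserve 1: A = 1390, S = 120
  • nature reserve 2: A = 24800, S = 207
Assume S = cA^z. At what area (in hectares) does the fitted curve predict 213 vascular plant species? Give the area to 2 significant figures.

29000 hectares

z = ln(207/120) / ln(24800/1390) = 0.5452 / 2.8815 = 0.1892
c = 120 / 1390^0.1892 = 120 / 3.933 = 30.51
A = (213/30.51)^(1/0.1892) ⇒ ln A = ln(6.981)/0.1892 = 10.2696
A = e^10.2696 ≈ 28843 hectares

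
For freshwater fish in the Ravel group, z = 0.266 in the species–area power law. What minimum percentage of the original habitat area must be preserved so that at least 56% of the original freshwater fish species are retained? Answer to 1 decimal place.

Need (A_new/A_old)^0.266 = 0.56, so A_new/A_old = 0.56^(1/0.266) = 0.56^3.759
ln(A_new/A_old) = ln 0.56 / 0.266 = -0.5798 / 0.266 = -2.1798
A_new/A_old = e^-2.1798 ≈ 0.1131

11.3%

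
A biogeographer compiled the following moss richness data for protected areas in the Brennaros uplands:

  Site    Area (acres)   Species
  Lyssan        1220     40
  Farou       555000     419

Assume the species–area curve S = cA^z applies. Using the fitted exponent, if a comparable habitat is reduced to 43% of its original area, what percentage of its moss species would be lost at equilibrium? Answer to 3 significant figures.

27.7%

z = ln(419/40) / ln(555000/1220) = 2.3490 / 6.1201 = 0.3838
S_new/S_old = (A_new/A_old)^z = 0.43^0.3838 = exp(0.3838 × -0.8440) = 0.7233
Fraction lost = 1 − 0.7233 = 0.2767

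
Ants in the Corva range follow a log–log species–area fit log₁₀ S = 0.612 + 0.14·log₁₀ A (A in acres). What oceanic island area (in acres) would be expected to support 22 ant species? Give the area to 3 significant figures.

165000 acres

22 = 4.093 × A^0.14  ⇒  A^0.14 = 22/4.093 = 5.376
ln A = ln(5.376) / 0.14 = 1.6819 / 0.14 = 12.0133
A = e^12.0133 ≈ 164932 acres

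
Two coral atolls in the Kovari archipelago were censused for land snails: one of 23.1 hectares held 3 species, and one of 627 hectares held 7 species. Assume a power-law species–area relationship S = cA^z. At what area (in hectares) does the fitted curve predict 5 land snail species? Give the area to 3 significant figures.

z = ln(7/3) / ln(627/23.1) = 0.8473 / 3.3011 = 0.2567
c = 3 / 23.1^0.2567 = 3 / 2.239 = 1.34
A = (5/1.34)^(1/0.2567) ⇒ ln A = ln(3.731)/0.2567 = 5.1300
A = e^5.1300 ≈ 169 hectares

169 hectares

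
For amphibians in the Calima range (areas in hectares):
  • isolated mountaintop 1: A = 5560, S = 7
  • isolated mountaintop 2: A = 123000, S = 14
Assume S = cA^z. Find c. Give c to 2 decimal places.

1.02

z = ln(S₂/S₁) / ln(A₂/A₁) = ln(14/7) / ln(123000/5560) = 0.6931 / 3.0966 = 0.2238
c = S₁ / A₁^z = 7 / 5560^0.2238 = 7 / 6.891 = 1.016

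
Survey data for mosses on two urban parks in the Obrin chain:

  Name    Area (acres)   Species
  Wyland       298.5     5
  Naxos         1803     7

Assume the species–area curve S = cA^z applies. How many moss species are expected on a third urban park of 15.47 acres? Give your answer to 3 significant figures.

2.87

z = ln(7/5) / ln(1803/298.5) = 0.3365 / 1.7984 = 0.1871
c = 5 / 298.5^0.1871 = 5 / 2.904 = 1.722
S₃ = 1.722 × 15.47^0.1871 = 1.722 × 1.669 ≈ 2.874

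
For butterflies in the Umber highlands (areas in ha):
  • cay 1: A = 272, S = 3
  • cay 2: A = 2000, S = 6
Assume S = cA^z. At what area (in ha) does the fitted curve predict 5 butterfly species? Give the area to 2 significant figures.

1200 ha

z = ln(6/3) / ln(2000/272) = 0.6931 / 1.9951 = 0.3474
c = 3 / 272^0.3474 = 3 / 7.012 = 0.4279
A = (5/0.4279)^(1/0.3474) ⇒ ln A = ln(11.69)/0.3474 = 7.0761
A = e^7.0761 ≈ 1183 ha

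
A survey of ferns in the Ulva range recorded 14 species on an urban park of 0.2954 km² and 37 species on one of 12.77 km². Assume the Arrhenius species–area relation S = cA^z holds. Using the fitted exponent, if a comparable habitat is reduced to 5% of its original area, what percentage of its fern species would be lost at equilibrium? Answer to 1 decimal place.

53.8%

z = ln(37/14) / ln(12.77/0.2954) = 0.9719 / 3.7665 = 0.2580
S_new/S_old = (A_new/A_old)^z = 0.05^0.2580 = exp(0.2580 × -2.9957) = 0.4616
Fraction lost = 1 − 0.4616 = 0.5384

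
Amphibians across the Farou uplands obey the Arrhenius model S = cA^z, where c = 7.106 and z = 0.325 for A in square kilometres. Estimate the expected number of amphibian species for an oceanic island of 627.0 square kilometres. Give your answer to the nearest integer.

S = 7.106 × 627^0.325 = 7.106 × 8.112 ≈ 57.64

58 species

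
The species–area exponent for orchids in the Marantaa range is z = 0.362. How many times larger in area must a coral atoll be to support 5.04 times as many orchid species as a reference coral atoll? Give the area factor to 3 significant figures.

(A₂/A₁)^0.362 = 5.04, so A₂/A₁ = 5.04^(1/0.362) = 5.04^2.762
ln(A₂/A₁) = ln 5.04 / 0.362 = 1.6174 / 0.362 = 4.4680
A₂/A₁ = e^4.4680 ≈ 87.18

87.2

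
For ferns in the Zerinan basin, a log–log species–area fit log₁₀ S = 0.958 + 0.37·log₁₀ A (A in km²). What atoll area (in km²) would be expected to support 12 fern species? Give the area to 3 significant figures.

12 = 9.078 × A^0.37  ⇒  A^0.37 = 12/9.078 = 1.322
ln A = ln(1.322) / 0.37 = 0.2790 / 0.37 = 0.7541
A = e^0.7541 ≈ 2.126 km²

2.13 km²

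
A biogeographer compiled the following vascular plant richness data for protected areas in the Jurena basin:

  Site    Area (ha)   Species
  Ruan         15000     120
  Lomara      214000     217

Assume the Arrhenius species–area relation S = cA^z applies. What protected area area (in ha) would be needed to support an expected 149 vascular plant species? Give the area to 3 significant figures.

z = ln(217/120) / ln(214000/15000) = 0.5924 / 2.6579 = 0.2229
c = 120 / 15000^0.2229 = 120 / 8.527 = 14.07
A = (149/14.07)^(1/0.2229) ⇒ ln A = ln(10.59)/0.2229 = 10.5870
A = e^10.5870 ≈ 39615 ha

39600 ha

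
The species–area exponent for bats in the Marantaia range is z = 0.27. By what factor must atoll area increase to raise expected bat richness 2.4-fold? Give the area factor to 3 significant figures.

25.6

(A₂/A₁)^0.27 = 2.4, so A₂/A₁ = 2.4^(1/0.27) = 2.4^3.704
ln(A₂/A₁) = ln 2.4 / 0.27 = 0.8755 / 0.27 = 3.2425
A₂/A₁ = e^3.2425 ≈ 25.6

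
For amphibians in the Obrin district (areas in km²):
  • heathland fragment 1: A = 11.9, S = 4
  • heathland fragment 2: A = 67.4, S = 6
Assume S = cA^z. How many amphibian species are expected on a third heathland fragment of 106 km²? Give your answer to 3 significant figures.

z = ln(6/4) / ln(67.4/11.9) = 0.4055 / 1.7341 = 0.2338
c = 4 / 11.9^0.2338 = 4 / 1.784 = 2.242
S₃ = 2.242 × 106^0.2338 = 2.242 × 2.975 ≈ 6.67

6.67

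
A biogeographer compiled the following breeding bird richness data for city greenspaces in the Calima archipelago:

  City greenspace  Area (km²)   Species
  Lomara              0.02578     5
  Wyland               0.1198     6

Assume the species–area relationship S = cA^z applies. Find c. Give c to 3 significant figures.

z = ln(S₂/S₁) / ln(A₂/A₁) = ln(6/5) / ln(0.1198/0.02578) = 0.1823 / 1.5362 = 0.1187
c = S₁ / A₁^z = 5 / 0.02578^0.1187 = 5 / 0.6478 = 7.718

7.72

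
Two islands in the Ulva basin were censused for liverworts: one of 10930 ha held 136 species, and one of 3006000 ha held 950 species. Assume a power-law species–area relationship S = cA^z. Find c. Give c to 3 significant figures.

5.44

z = ln(S₂/S₁) / ln(A₂/A₁) = ln(950/136) / ln(3006000/10930) = 1.9438 / 5.6169 = 0.3461
c = S₁ / A₁^z = 136 / 10930^0.3461 = 136 / 24.98 = 5.444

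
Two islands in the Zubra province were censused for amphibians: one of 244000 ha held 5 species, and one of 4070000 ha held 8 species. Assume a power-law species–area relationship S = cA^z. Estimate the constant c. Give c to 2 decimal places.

z = ln(S₂/S₁) / ln(A₂/A₁) = ln(8/5) / ln(4070000/244000) = 0.4700 / 2.8142 = 0.1670
c = S₁ / A₁^z = 5 / 244000^0.1670 = 5 / 7.939 = 0.6298

0.63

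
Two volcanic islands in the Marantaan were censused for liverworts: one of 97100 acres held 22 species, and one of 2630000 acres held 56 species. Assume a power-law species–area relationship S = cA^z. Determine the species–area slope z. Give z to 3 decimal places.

Taking logs: ln S = ln c + z ln A, so z = (ln S₂ − ln S₁)/(ln A₂ − ln A₁).
z = ln(56/22) / ln(2630000/97100) = ln(2.545) / ln(27.09) = 0.9343 / 3.2990 = 0.2832

0.283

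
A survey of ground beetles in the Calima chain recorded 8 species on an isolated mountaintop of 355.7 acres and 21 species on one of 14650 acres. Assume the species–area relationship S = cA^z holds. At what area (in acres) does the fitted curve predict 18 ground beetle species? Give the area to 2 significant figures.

8100 acres

z = ln(21/8) / ln(14650/355.7) = 0.9651 / 3.7181 = 0.2596
c = 8 / 355.7^0.2596 = 8 / 4.594 = 1.742
A = (18/1.742)^(1/0.2596) ⇒ ln A = ln(10.34)/0.2596 = 8.9983
A = e^8.9983 ≈ 8089 acres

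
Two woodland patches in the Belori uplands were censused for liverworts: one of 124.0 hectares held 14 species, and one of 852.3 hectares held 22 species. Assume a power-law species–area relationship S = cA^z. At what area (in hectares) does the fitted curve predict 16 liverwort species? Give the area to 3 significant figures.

219 hectares

z = ln(22/14) / ln(852.3/124) = 0.4520 / 1.9277 = 0.2345
c = 14 / 124^0.2345 = 14 / 3.096 = 4.521
A = (16/4.521)^(1/0.2345) ⇒ ln A = ln(3.539)/0.2345 = 5.3898
A = e^5.3898 ≈ 219.2 hectares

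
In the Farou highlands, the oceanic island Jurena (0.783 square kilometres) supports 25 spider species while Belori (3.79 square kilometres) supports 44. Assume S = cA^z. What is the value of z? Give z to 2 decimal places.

0.36

Taking logs: ln S = ln c + z ln A, so z = (ln S₂ − ln S₁)/(ln A₂ − ln A₁).
z = ln(44/25) / ln(3.79/0.783) = ln(1.76) / ln(4.84) = 0.5653 / 1.5770 = 0.3585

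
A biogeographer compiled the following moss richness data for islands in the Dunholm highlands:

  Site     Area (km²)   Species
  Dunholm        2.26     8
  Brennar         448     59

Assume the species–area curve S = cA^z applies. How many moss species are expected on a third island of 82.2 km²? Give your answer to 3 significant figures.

z = ln(59/8) / ln(448/2.26) = 1.9981 / 5.2894 = 0.3778
c = 8 / 2.26^0.3778 = 8 / 1.361 = 5.879
S₃ = 5.879 × 82.2^0.3778 = 5.879 × 5.289 ≈ 31.09

31.1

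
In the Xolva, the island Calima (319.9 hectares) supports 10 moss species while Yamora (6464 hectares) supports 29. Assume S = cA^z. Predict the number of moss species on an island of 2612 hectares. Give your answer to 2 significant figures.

21

z = ln(29/10) / ln(6464/319.9) = 1.0647 / 3.0060 = 0.3542
c = 10 / 319.9^0.3542 = 10 / 7.714 = 1.296
S₃ = 1.296 × 2612^0.3542 = 1.296 × 16.23 ≈ 21.04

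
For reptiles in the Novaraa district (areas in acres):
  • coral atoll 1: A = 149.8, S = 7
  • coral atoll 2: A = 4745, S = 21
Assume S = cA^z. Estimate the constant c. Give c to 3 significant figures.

1.42

z = ln(S₂/S₁) / ln(A₂/A₁) = ln(21/7) / ln(4745/149.8) = 1.0986 / 3.4555 = 0.3179
c = S₁ / A₁^z = 7 / 149.8^0.3179 = 7 / 4.916 = 1.424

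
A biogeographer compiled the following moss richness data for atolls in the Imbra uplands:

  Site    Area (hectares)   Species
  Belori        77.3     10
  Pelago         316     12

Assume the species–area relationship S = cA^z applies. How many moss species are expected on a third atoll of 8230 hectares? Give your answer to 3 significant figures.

z = ln(12/10) / ln(316/77.3) = 0.1823 / 1.4080 = 0.1295
c = 10 / 77.3^0.1295 = 10 / 1.756 = 5.695
S₃ = 5.695 × 8230^0.1295 = 5.695 × 3.214 ≈ 18.3

18.3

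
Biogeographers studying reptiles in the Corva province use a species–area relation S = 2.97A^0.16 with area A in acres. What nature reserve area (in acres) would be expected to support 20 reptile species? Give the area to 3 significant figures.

20 = 2.97 × A^0.16  ⇒  A^0.16 = 20/2.97 = 6.734
ln A = ln(6.734) / 0.16 = 1.9072 / 0.16 = 11.9198
A = e^11.9198 ≈ 150214 acres

150000 acres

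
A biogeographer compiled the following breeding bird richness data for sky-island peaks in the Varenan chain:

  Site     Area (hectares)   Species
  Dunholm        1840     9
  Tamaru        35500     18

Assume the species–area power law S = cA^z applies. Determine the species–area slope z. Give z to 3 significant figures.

0.234

Taking logs: ln S = ln c + z ln A, so z = (ln S₂ − ln S₁)/(ln A₂ − ln A₁).
z = ln(18/9) / ln(35500/1840) = ln(2) / ln(19.29) = 0.6931 / 2.9598 = 0.2342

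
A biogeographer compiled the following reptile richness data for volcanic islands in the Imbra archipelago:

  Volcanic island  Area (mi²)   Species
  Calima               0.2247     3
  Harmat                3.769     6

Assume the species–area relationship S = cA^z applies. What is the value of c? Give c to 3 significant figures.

4.33

z = ln(S₂/S₁) / ln(A₂/A₁) = ln(6/3) / ln(3.769/0.2247) = 0.6931 / 2.8198 = 0.2458
c = S₁ / A₁^z = 3 / 0.2247^0.2458 = 3 / 0.6928 = 4.33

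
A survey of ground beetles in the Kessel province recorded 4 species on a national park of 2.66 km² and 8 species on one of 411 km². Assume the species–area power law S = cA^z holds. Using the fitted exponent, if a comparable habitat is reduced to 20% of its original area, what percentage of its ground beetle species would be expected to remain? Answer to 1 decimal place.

80.1%

z = ln(8/4) / ln(411/2.66) = 0.6931 / 5.0403 = 0.1375
S_new/S_old = (A_new/A_old)^z = 0.2^0.1375 = exp(0.1375 × -1.6094) = 0.8014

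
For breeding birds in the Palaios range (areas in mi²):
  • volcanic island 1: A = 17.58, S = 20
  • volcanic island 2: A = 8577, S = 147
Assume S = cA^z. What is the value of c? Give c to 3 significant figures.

7.94

z = ln(S₂/S₁) / ln(A₂/A₁) = ln(147/20) / ln(8577/17.58) = 1.9947 / 6.1901 = 0.3222
c = S₁ / A₁^z = 20 / 17.58^0.3222 = 20 / 2.519 = 7.94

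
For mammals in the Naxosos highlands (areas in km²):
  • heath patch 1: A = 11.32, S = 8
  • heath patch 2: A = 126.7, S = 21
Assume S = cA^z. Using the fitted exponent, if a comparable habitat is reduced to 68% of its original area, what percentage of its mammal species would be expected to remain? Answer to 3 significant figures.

z = ln(21/8) / ln(126.7/11.32) = 0.9651 / 2.4153 = 0.3996
S_new/S_old = (A_new/A_old)^z = 0.68^0.3996 = exp(0.3996 × -0.3857) = 0.8572

85.7%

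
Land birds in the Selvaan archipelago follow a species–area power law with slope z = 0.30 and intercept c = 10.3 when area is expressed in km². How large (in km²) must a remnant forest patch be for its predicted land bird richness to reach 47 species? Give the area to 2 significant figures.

160 km²

47 = 10.3 × A^0.3  ⇒  A^0.3 = 47/10.3 = 4.563
ln A = ln(4.563) / 0.3 = 1.5180 / 0.3 = 5.0600
A = e^5.0600 ≈ 157.6 km²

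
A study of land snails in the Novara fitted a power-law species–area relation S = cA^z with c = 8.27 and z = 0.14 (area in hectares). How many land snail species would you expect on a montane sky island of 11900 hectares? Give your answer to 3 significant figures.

S = 8.27 × 11900^0.14 = 8.27 × 3.72 ≈ 30.77

30.8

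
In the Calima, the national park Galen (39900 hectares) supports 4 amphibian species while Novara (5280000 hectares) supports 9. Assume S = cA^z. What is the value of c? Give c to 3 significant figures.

0.689

z = ln(S₂/S₁) / ln(A₂/A₁) = ln(9/4) / ln(5280000/39900) = 0.8109 / 4.8853 = 0.1660
c = S₁ / A₁^z = 4 / 39900^0.1660 = 4 / 5.804 = 0.6892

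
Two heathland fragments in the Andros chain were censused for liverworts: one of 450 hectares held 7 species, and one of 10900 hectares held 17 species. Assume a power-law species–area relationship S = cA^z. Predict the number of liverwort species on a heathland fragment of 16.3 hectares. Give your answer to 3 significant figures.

z = ln(17/7) / ln(10900/450) = 0.8873 / 3.1873 = 0.2784
c = 7 / 450^0.2784 = 7 / 5.478 = 1.278
S₃ = 1.278 × 16.3^0.2784 = 1.278 × 2.175 ≈ 2.779

2.78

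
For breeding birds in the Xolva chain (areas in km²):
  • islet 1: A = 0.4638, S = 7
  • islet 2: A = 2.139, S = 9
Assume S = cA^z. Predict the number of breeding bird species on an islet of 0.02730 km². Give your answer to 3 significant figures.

4.39

z = ln(9/7) / ln(2.139/0.4638) = 0.2513 / 1.5286 = 0.1644
c = 7 / 0.4638^0.1644 = 7 / 0.8813 = 7.942
S₃ = 7.942 × 0.0273^0.1644 = 7.942 × 0.5532 ≈ 4.394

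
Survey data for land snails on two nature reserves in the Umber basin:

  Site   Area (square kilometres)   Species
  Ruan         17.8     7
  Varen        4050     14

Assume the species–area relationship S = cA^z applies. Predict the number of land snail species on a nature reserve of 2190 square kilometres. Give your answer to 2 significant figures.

z = ln(14/7) / ln(4050/17.8) = 0.6931 / 5.4273 = 0.1277
c = 7 / 17.8^0.1277 = 7 / 1.444 = 4.846
S₃ = 4.846 × 2190^0.1277 = 4.846 × 2.671 ≈ 12.94

13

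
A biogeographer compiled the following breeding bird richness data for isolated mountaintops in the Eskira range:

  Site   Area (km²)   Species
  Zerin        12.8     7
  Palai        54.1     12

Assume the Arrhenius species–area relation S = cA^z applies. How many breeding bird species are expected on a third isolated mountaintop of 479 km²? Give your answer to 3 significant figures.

27.1

z = ln(12/7) / ln(54.1/12.8) = 0.5390 / 1.4414 = 0.3739
c = 7 / 12.8^0.3739 = 7 / 2.594 = 2.698
S₃ = 2.698 × 479^0.3739 = 2.698 × 10.05 ≈ 27.12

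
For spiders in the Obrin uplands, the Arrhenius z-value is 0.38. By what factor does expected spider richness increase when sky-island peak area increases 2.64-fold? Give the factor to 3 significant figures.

1.45

S₂/S₁ = (A₂/A₁)^z = 2.64^0.38
ln(S₂/S₁) = 0.38 × ln 2.64 = 0.38 × 0.9708 = 0.3689
S₂/S₁ = e^0.3689 ≈ 1.446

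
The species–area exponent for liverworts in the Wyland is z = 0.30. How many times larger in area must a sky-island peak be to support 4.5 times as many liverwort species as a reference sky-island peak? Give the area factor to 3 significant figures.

(A₂/A₁)^0.3 = 4.5, so A₂/A₁ = 4.5^(1/0.3) = 4.5^3.333
ln(A₂/A₁) = ln 4.5 / 0.3 = 1.5041 / 0.3 = 5.0136
A₂/A₁ = e^5.0136 ≈ 150.4

150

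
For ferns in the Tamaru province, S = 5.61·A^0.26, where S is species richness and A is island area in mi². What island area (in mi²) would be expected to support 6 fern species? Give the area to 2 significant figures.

6 = 5.61 × A^0.26  ⇒  A^0.26 = 6/5.61 = 1.07
ln A = ln(1.07) / 0.26 = 0.0672 / 0.26 = 0.2585
A = e^0.2585 ≈ 1.295 mi²

1.3 mi²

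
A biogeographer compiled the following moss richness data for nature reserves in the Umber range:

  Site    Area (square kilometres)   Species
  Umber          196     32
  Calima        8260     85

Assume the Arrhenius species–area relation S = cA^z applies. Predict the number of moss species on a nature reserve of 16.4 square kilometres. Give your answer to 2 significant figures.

z = ln(85/32) / ln(8260/196) = 0.9769 / 3.7411 = 0.2611
c = 32 / 196^0.2611 = 32 / 3.968 = 8.064
S₃ = 8.064 × 16.4^0.2611 = 8.064 × 2.076 ≈ 16.74

17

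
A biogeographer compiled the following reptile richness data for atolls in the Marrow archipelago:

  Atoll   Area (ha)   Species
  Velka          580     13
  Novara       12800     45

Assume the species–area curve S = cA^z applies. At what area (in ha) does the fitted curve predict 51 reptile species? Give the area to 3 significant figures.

z = ln(45/13) / ln(12800/580) = 1.2417 / 3.0942 = 0.4013
c = 13 / 580^0.4013 = 13 / 12.85 = 1.011
A = (51/1.011)^(1/0.4013) ⇒ ln A = ln(50.42)/0.4013 = 9.7691
A = e^9.7691 ≈ 17485 ha

17500 ha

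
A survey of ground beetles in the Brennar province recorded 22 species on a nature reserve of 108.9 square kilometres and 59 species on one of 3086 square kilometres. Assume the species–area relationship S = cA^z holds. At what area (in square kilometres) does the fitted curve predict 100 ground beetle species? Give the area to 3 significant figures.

18500 square kilometres

z = ln(59/22) / ln(3086/108.9) = 0.9865 / 3.3442 = 0.2950
c = 22 / 108.9^0.2950 = 22 / 3.989 = 5.515
A = (100/5.515)^(1/0.2950) ⇒ ln A = ln(18.13)/0.2950 = 9.8233
A = e^9.8233 ≈ 18459 square kilometres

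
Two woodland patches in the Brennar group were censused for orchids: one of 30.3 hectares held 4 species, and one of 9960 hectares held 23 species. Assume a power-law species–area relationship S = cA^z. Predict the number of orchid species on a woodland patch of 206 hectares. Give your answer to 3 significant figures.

z = ln(23/4) / ln(9960/30.3) = 1.7492 / 5.7952 = 0.3018
c = 4 / 30.3^0.3018 = 4 / 2.8 = 1.429
S₃ = 1.429 × 206^0.3018 = 1.429 × 4.994 ≈ 7.134

7.13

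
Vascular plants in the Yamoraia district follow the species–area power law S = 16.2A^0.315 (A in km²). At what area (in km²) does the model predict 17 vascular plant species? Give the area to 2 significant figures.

17 = 16.2 × A^0.315  ⇒  A^0.315 = 17/16.2 = 1.049
ln A = ln(1.049) / 0.315 = 0.0482 / 0.315 = 0.1530
A = e^0.1530 ≈ 1.165 km²

1.2 km²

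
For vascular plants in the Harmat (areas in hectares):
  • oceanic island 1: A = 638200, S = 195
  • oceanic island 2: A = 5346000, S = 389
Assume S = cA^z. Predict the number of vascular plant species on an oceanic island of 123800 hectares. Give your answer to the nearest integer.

114

z = ln(389/195) / ln(5346000/638200) = 0.6906 / 2.1255 = 0.3249
c = 195 / 638200^0.3249 = 195 / 76.93 = 2.535
S₃ = 2.535 × 123800^0.3249 = 2.535 × 45.15 ≈ 114.5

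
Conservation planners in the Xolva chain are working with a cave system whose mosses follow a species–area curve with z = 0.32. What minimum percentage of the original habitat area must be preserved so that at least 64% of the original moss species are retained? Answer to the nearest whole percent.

Need (A_new/A_old)^0.32 = 0.64, so A_new/A_old = 0.64^(1/0.32) = 0.64^3.125
ln(A_new/A_old) = ln 0.64 / 0.32 = -0.4463 / 0.32 = -1.3946
A_new/A_old = e^-1.3946 ≈ 0.2479

25%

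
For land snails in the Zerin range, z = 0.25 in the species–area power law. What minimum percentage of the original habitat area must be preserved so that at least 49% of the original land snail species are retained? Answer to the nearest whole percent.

6%

Need (A_new/A_old)^0.25 = 0.49, so A_new/A_old = 0.49^(1/0.25) = 0.49^4
ln(A_new/A_old) = ln 0.49 / 0.25 = -0.7133 / 0.25 = -2.8534
A_new/A_old = e^-2.8534 ≈ 0.05765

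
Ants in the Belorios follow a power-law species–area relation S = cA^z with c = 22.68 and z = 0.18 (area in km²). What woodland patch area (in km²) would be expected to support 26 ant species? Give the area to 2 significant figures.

2.1 km²

26 = 22.68 × A^0.18  ⇒  A^0.18 = 26/22.68 = 1.146
ln A = ln(1.146) / 0.18 = 0.1366 / 0.18 = 0.7590
A = e^0.7590 ≈ 2.136 km²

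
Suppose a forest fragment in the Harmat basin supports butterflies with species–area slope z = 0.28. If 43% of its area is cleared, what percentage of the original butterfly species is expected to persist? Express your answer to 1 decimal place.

85.4%

S_new/S_old = (A_new/A_old)^z = 0.57^0.28
= exp(0.28 × ln 0.57) = exp(0.28 × -0.5621) = exp(-0.1574) ≈ 0.8544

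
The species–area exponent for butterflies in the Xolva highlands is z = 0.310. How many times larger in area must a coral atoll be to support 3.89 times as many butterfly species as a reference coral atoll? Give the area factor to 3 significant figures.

80.0

(A₂/A₁)^0.31 = 3.89, so A₂/A₁ = 3.89^(1/0.31) = 3.89^3.226
ln(A₂/A₁) = ln 3.89 / 0.31 = 1.3584 / 0.31 = 4.3820
A₂/A₁ = e^4.3820 ≈ 80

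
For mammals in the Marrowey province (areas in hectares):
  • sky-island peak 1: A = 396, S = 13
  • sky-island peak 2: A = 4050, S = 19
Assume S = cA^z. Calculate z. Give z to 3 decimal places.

0.163

Taking logs: ln S = ln c + z ln A, so z = (ln S₂ − ln S₁)/(ln A₂ − ln A₁).
z = ln(19/13) / ln(4050/396) = ln(1.462) / ln(10.23) = 0.3795 / 2.3251 = 0.1632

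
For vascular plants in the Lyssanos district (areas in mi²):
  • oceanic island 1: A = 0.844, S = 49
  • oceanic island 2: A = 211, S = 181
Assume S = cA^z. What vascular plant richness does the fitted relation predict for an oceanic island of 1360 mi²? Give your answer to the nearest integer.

281

z = ln(181/49) / ln(211/0.844) = 1.3067 / 5.5215 = 0.2367
c = 49 / 0.844^0.2367 = 49 / 0.9607 = 51.01
S₃ = 51.01 × 1360^0.2367 = 51.01 × 5.515 ≈ 281.3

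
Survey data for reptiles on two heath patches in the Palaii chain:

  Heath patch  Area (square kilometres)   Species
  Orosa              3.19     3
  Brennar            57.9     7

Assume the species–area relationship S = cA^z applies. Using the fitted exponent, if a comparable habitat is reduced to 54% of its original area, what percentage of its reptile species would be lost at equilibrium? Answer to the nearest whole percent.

z = ln(7/3) / ln(57.9/3.19) = 0.8473 / 2.8987 = 0.2923
S_new/S_old = (A_new/A_old)^z = 0.54^0.2923 = exp(0.2923 × -0.6162) = 0.8352
Fraction lost = 1 − 0.8352 = 0.1648

16%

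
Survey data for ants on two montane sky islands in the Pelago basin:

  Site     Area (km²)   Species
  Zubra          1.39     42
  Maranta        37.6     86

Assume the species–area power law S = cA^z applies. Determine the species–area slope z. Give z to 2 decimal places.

Taking logs: ln S = ln c + z ln A, so z = (ln S₂ − ln S₁)/(ln A₂ − ln A₁).
z = ln(86/42) / ln(37.6/1.39) = ln(2.048) / ln(27.05) = 0.7167 / 3.2977 = 0.2173

0.22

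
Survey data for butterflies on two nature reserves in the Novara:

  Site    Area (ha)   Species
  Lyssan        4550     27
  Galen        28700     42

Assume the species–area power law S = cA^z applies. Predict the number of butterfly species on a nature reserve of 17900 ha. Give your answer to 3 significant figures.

37.5

z = ln(42/27) / ln(28700/4550) = 0.4418 / 1.8418 = 0.2399
c = 27 / 4550^0.2399 = 27 / 7.543 = 3.58
S₃ = 3.58 × 17900^0.2399 = 3.58 × 10.48 ≈ 37.5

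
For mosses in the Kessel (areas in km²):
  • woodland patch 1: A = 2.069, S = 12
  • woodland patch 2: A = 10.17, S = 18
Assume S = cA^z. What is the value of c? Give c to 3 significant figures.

9.97

z = ln(S₂/S₁) / ln(A₂/A₁) = ln(18/12) / ln(10.17/2.069) = 0.4055 / 1.5924 = 0.2546
c = S₁ / A₁^z = 12 / 2.069^0.2546 = 12 / 1.203 = 9.972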